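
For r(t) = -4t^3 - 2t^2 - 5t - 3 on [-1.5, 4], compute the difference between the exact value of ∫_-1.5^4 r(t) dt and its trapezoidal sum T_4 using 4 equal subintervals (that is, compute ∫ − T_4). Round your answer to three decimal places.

Exact integral: ∫_-1.5^4 r(t) dt ≈ -346.72917.
T_4 = -376.19140625.
Error ≈ -346.72917 − (-376.19140625) ≈ 29.462.

29.462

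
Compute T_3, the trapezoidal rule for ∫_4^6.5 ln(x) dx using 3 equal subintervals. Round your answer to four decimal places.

Δx = (6.5 − 4)/3 = 5/6.
f(4) ≈ 1.3863, f(29/6) ≈ 1.5755, f(17/3) ≈ 1.7346, f(6.5) ≈ 1.8718.
T_3 = (Δx/2)·[f(x_0) + 2f(x_1) + 2f(x_2) + f(x_3)].
Sum ≈ 4.1160.

4.1160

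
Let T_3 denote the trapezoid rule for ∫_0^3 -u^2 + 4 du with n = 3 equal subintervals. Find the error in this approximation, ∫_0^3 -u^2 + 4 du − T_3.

Exact integral: ∫_0^3 f(u) du = 3.
T_3 = 2.5.
Error = 3 − 2.5 = 0.5.

0.5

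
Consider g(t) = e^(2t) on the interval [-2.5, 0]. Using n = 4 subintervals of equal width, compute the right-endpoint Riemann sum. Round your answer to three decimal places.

0.870

Δt = (0 − (-2.5))/4 = 0.625.
Right endpoints: -1.875, -1.25, -0.625, 0.
g(-1.875) ≈ 0.024, g(-1.25) ≈ 0.082, g(-0.625) ≈ 0.287, g(0) ≈ 1.000.
Sum = Δt · [g(-1.875) + g(-1.25) + g(-0.625) + g(0)].
Sum ≈ 0.870.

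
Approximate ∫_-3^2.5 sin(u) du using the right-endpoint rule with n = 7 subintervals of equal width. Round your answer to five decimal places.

0.11152

Δu = (2.5 − (-3))/7 = 11/14.
Right endpoints: -31/14, -10/7, -9/14, 1/7, 13/14, 12/7, 2.5.
f(-31/14) ≈ -0.80001, f(-10/7) ≈ -0.98990, f(-9/14) ≈ -0.59948, f(1/7) ≈ 0.14237, f(13/14) ≈ 0.80077, f(12/7) ≈ 0.98972, f(2.5) ≈ 0.59847.
Sum = Δu · [f(-31/14) + f(-10/7) + f(-9/14) + ...].
Sum ≈ 0.11152.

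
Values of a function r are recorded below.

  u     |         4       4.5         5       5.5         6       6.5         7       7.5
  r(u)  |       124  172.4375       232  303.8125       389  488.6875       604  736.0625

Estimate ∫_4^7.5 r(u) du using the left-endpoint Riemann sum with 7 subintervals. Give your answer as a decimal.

1156.96875

Δu = 0.5.
Sum = 0.5·[124 + 172.4375 + 232 + 303.8125 + 389 + 488.6875 + 604] = 1156.96875.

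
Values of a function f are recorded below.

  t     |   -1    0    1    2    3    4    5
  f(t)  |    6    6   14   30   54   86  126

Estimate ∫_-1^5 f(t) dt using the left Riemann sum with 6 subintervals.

Δt = 1.
Sum = 1·[6 + 6 + 14 + 30 + 54 + 86] = 196.

196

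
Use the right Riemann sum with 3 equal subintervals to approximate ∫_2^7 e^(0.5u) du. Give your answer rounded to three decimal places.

89.603

Δu = (7 − 2)/3 = 5/3.
Right endpoints: 11/3, 16/3, 7.
f(11/3) ≈ 6.255, f(16/3) ≈ 14.392, f(7) ≈ 33.115.
Sum = Δu · [f(11/3) + f(16/3) + f(7)].
Sum ≈ 89.603.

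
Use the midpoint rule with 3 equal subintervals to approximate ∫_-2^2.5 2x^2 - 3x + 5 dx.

Δx = (2.5 − (-2))/3 = 1.5.
Midpoints: -1.25, 0.25, 1.75.
f(-1.25) = 11.875, f(0.25) = 4.375, f(1.75) = 5.875.
Sum = Δx · [f(-1.25) + f(0.25) + f(1.75)].
Sum = 33.1875.

33.1875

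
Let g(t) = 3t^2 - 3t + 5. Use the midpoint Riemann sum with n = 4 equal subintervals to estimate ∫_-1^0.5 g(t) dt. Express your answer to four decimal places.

9.6973

Δt = (0.5 − (-1))/4 = 0.375.
Midpoints: -0.8125, -0.4375, -0.0625, 0.3125.
g(-0.8125) = 9.41796875, g(-0.4375) = 6.88671875, g(-0.0625) = 5.19921875, g(0.3125) = 4.35546875.
Sum = Δt · [g(-0.8125) + g(-0.4375) + g(-0.0625) + g(0.3125)].
Sum ≈ 9.6973.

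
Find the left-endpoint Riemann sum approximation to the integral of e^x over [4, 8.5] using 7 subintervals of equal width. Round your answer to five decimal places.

Δx = (8.5 − 4)/7 = 9/14.
Left endpoints: 4, 65/14, 37/7, 83/14, 46/7, 101/14, 55/7.
f(4) ≈ 54.59815, f(65/14) ≈ 103.84061, f(37/7) ≈ 197.49520, f(83/14) ≈ 375.61753, f(46/7) ≈ 714.38967, f(101/14) ≈ 1358.70282, f(55/7) ≈ 2584.12660.
Sum = Δx · [f(4) + f(65/14) + f(37/7) + ...].
Sum ≈ 3464.20966.

3464.20966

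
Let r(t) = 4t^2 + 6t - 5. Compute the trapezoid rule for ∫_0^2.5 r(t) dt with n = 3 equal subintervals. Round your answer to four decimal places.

28.2407

Δt = (2.5 − 0)/3 = 5/6.
r(0) = -5, r(5/6) = 25/9, r(5/3) = 145/9, r(2.5) = 35.
T_3 = (Δt/2)·[r(t_0) + 2r(t_1) + 2r(t_2) + r(t_3)].
Sum ≈ 28.2407.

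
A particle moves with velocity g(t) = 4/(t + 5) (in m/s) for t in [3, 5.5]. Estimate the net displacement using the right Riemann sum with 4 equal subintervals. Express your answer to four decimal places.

1.0514

Δt = (5.5 − 3)/4 = 0.625.
Right endpoints: 3.625, 4.25, 4.875, 5.5.
g(3.625) = 32/69, g(4.25) = 16/37, g(4.875) = 32/79, g(5.5) = 8/21.
Sum = Δt · [g(3.625) + g(4.25) + g(4.875) + g(5.5)].
Sum ≈ 1.0514.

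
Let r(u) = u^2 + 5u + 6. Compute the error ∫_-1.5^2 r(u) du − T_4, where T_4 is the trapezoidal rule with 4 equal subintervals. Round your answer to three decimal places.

-0.447

Exact integral: ∫_-1.5^2 r(u) du ≈ 29.16667.
T_4 = 29.61328125.
Error ≈ 29.16667 − 29.61328125 ≈ -0.447.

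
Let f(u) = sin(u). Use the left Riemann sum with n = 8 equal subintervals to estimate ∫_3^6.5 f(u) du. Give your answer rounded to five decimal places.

-1.95130

Δu = (6.5 − 3)/8 = 0.4375.
Left endpoints: 3, 3.4375, 3.875, 4.3125, 4.75, 5.1875, 5.625, 6.0625.
f(3) ≈ 0.14112, f(3.4375) ≈ -0.29161, f(3.875) ≈ -0.66940, f(4.3125) ≈ -0.92110, f(4.75) ≈ -0.99929, f(5.1875) ≈ -0.88924, f(5.625) ≈ -0.61168, f(6.0625) ≈ -0.21890.
Sum = Δu · [f(3) + f(3.4375) + f(3.875) + ...].
Sum ≈ -1.95130.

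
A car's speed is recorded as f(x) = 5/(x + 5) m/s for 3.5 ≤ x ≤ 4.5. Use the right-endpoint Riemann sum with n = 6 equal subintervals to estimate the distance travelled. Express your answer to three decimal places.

Δx = (4.5 − 3.5)/6 = 1/6.
Right endpoints: 11/3, 23/6, 4, 25/6, 13/3, 4.5.
f(11/3) = 15/26, f(23/6) = 30/53, f(4) = 5/9, f(25/6) = 6/11, f(13/3) = 15/28, f(4.5) = 10/19.
Sum = Δx · [f(11/3) + f(23/6) + f(4) + ...].
Sum ≈ 0.551.

0.551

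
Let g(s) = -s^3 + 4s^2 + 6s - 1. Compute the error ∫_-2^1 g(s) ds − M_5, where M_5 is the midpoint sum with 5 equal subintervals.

0.495

Exact integral: ∫_-2^1 g(s) ds = 3.75.
M_5 = 3.255.
Error = 3.75 − 3.255 = 0.495.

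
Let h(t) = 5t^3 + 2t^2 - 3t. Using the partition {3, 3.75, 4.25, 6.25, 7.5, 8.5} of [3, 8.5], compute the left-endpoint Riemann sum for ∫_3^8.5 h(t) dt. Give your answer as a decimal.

4862.15234375

Subinterval widths: 0.75, 0.5, 2, 1.25, 1.
Left endpoints: 3, 3.75, 4.25, 6.25, 7.5.
h(3) = 144, h(3.75) = 280.546875, h(4.25) = 407.203125, h(6.25) = 1280.078125, h(7.5) = 2199.375.
Sum = Σ Δt_i · h(t_i).
Sum = 4862.15234375.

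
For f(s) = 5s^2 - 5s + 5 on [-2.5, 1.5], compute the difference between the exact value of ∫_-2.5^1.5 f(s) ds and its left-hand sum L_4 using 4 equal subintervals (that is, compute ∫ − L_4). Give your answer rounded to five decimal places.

-23.33333

Exact integral: ∫_-2.5^1.5 f(s) ds ≈ 61.6666667.
L_4 = 85.
Error ≈ 61.6666667 − 85 ≈ -23.33333.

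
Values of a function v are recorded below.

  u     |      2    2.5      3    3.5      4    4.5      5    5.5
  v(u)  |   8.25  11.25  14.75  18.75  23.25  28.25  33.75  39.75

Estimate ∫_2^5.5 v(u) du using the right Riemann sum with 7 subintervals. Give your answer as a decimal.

84.875

Δu = 0.5.
Sum = 0.5·[11.25 + 14.75 + 18.75 + 23.25 + 28.25 + 33.75 + 39.75] = 84.875.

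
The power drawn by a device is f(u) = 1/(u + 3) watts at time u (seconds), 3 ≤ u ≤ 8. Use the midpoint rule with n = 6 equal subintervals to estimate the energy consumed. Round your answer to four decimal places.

Δu = (8 − 3)/6 = 5/6.
Midpoints: 41/12, 4.25, 61/12, 71/12, 6.75, 91/12.
f(41/12) = 12/77, f(4.25) = 4/29, f(61/12) = 12/97, f(71/12) = 12/107, f(6.75) = 4/39, f(91/12) = 12/127.
Sum = Δu · [f(41/12) + f(4.25) + f(61/12) + ...].
Sum ≈ 0.6056.

0.6056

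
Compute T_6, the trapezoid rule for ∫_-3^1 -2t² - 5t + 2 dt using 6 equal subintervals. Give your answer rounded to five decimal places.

8.74074

Δt = (1 − (-3))/6 = 2/3.
f(-3) = -1, f(-7/3) = 25/9, f(-5/3) = 43/9, f(-1) = 5, f(-1/3) = 31/9, f(1/3) = 1/9, f(1) = -5.
T_6 = (Δt/2)·[f(t_0) + 2f(t_1) + ... + 2f(t_{5}) + f(t_6)].
Sum ≈ 8.74074.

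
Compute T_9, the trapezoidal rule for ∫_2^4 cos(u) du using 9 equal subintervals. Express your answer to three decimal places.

-1.659

Δu = (4 − 2)/9 = 2/9.
f(2) ≈ -0.416, f(20/9) ≈ -0.606, f(22/9) ≈ -0.767, f(8/3) ≈ -0.889, f(26/9) ≈ -0.968, f(28/9) ≈ -1.000, f(10/3) ≈ -0.982, f(32/9) ≈ -0.916, f(34/9) ≈ -0.804, f(4) ≈ -0.654.
T_9 = (Δu/2)·[f(u_0) + 2f(u_1) + ... + 2f(u_{8}) + f(u_9)].
Sum ≈ -1.659.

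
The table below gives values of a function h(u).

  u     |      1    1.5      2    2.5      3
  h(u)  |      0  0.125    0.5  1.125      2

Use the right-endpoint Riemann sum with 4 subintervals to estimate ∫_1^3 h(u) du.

Δu = 0.5.
Sum = 0.5·[0.125 + 0.5 + 1.125 + 2] = 1.875.

1.875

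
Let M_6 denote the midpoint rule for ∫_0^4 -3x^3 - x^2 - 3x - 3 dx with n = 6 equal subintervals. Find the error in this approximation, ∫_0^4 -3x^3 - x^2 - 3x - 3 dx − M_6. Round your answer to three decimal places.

Exact integral: ∫_0^4 f(x) dx ≈ -249.33333.
M_6 ≈ -246.51852.
Error ≈ -249.33333 − (-246.51852) ≈ -2.815.

-2.815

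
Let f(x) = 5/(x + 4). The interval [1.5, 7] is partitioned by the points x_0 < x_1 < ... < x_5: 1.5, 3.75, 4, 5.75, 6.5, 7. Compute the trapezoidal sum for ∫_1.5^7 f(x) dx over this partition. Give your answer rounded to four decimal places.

3.5065

Subinterval widths: 2.25, 0.25, 1.75, 0.75, 0.5.
f(1.5) = 10/11, f(3.75) = 20/31, f(4) = 0.625, f(5.75) = 20/39, f(6.5) = 10/21, f(7) = 5/11.
On each subinterval the trapezoid contributes (Δx_i/2)·[f(x_{i-1}) + f(x_i)].
Sum ≈ 3.5065.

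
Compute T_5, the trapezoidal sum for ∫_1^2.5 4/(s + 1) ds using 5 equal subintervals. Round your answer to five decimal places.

Δs = (2.5 − 1)/5 = 0.3.
f(1) = 2, f(1.3) = 40/23, f(1.6) = 20/13, f(1.9) = 40/29, f(2.2) = 1.25, f(2.5) = 8/7.
T_5 = (Δs/2)·[f(s_0) + 2f(s_1) + ... + 2f(s_{4}) + f(s_5)].
Sum ≈ 2.24350.

2.24350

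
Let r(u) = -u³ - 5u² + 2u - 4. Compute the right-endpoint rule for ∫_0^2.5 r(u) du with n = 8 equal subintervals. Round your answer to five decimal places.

-46.45630

Δu = (2.5 − 0)/8 = 0.3125.
Right endpoints: 0.3125, 0.625, 0.9375, 1.25, 1.5625, 1.875, 2.1875, 2.5.
r(0.3125) = -15949/4096, r(0.625) = -2533/512, r(0.9375) = -30079/4096, r(1.25) = -11.265625, r(1.5625) = -69209/4096, r(1.875) = -12503/512, r(2.1875) = -139339/4096, r(2.5) = -45.875.
Sum = Δu · [r(0.3125) + r(0.625) + r(0.9375) + ...].
Sum ≈ -46.45630.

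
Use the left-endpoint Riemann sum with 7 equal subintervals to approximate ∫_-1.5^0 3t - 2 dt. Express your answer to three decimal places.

-6.857

Δt = (0 − (-1.5))/7 = 3/14.
Left endpoints: -1.5, -9/7, -15/14, -6/7, -9/14, -3/7, -3/14.
f(-1.5) = -6.5, f(-9/7) = -41/7, f(-15/14) = -73/14, f(-6/7) = -32/7, f(-9/14) = -55/14, f(-3/7) = -23/7, f(-3/14) = -37/14.
Sum = Δt · [f(-1.5) + f(-9/7) + f(-15/14) + ...].
Sum ≈ -6.857.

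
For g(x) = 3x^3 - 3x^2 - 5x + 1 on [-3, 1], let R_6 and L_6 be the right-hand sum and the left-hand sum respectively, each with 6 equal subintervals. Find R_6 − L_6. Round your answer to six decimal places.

58.666667

R_6 ≈ -38.22222222.
L_6 ≈ -96.88888889.
R_6 − L_6 ≈ 58.666667.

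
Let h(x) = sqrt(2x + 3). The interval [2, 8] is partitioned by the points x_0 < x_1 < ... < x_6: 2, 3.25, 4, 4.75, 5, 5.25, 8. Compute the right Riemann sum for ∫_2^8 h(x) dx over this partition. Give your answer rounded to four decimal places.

Subinterval widths: 1.25, 0.75, 0.75, 0.25, 0.25, 2.75.
Right endpoints: 3.25, 4, 4.75, 5, 5.25, 8.
h(3.25) ≈ 3.0822, h(4) ≈ 3.3166, h(4.75) ≈ 3.5355, h(5) ≈ 3.6056, h(5.25) ≈ 3.6742, h(8) ≈ 4.3589.
Sum = Σ Δx_i · h(x_i).
Sum ≈ 22.7988.

22.7988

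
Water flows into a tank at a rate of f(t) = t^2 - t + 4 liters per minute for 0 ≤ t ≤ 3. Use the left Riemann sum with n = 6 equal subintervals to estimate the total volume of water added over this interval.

Δt = (3 − 0)/6 = 0.5.
Left endpoints: 0, 0.5, 1, 1.5, 2, 2.5.
f(0) = 4, f(0.5) = 3.75, f(1) = 4, f(1.5) = 4.75, f(2) = 6, f(2.5) = 7.75.
Sum = Δt · [f(0) + f(0.5) + f(1) + ...].
Sum = 15.125.

15.125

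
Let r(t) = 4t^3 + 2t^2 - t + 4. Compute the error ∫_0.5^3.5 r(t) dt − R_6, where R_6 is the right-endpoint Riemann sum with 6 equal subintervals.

-51.25

Exact integral: ∫_0.5^3.5 r(t) dt = 184.5.
R_6 = 235.75.
Error = 184.5 − 235.75 = -51.25.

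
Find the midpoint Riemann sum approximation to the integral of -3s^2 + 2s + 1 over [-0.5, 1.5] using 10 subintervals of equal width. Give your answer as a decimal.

Δs = (1.5 − (-0.5))/10 = 0.2.
Midpoints: -0.4, -0.2, 0, 0.2, 0.4, 0.6, 0.8, 1, 1.2, 1.4.
f(-0.4) = -0.28, f(-0.2) = 0.48, f(0) = 1, f(0.2) = 1.28, f(0.4) = 1.32, f(0.6) = 1.12, f(0.8) = 0.68, f(1) = 0, f(1.2) = -0.92, f(1.4) = -2.08.
Sum = Δs · [f(-0.4) + f(-0.2) + f(0) + ...].
Sum = 0.52.

0.52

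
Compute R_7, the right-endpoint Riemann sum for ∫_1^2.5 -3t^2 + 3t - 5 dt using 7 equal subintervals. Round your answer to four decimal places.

Δt = (2.5 − 1)/7 = 3/14.
Right endpoints: 17/14, 10/7, 23/14, 13/7, 29/14, 16/7, 2.5.
f(17/14) = -1133/196, f(10/7) = -335/49, f(23/14) = -1601/196, f(13/7) = -479/49, f(29/14) = -2285/196, f(16/7) = -677/49, f(2.5) = -16.25.
Sum = Δt · [f(17/14) + f(10/7) + f(23/14) + ...].
Sum ≈ -15.4898.

-15.4898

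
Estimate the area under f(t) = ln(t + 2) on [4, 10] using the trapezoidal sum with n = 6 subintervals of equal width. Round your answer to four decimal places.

13.0614

Δt = (10 − 4)/6 = 1.
f(4) ≈ 1.7918, f(5) ≈ 1.9459, f(6) ≈ 2.0794, f(7) ≈ 2.1972, f(8) ≈ 2.3026, f(9) ≈ 2.3979, f(10) ≈ 2.4849.
T_6 = (Δt/2)·[f(t_0) + 2f(t_1) + ... + 2f(t_{5}) + f(t_6)].
Sum ≈ 13.0614.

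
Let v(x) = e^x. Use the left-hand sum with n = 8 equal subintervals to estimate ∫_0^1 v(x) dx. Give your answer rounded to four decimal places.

Δx = (1 − 0)/8 = 0.125.
Left endpoints: 0, 0.125, 0.25, 0.375, 0.5, 0.625, 0.75, 0.875.
v(0) ≈ 1.0000, v(0.125) ≈ 1.1331, v(0.25) ≈ 1.2840, v(0.375) ≈ 1.4550, v(0.5) ≈ 1.6487, v(0.625) ≈ 1.8682, v(0.75) ≈ 2.1170, v(0.875) ≈ 2.3989.
Sum = Δx · [v(0) + v(0.125) + v(0.25) + ...].
Sum ≈ 1.6131.

1.6131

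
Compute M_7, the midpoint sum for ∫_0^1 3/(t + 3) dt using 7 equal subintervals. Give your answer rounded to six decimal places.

Δt = (1 − 0)/7 = 1/7.
Midpoints: 1/14, 3/14, 5/14, 0.5, 9/14, 11/14, 13/14.
f(1/14) = 42/43, f(3/14) = 14/15, f(5/14) = 42/47, f(0.5) = 6/7, f(9/14) = 14/17, f(11/14) = 42/53, f(13/14) = 42/55.
Sum = Δt · [f(1/14) + f(3/14) + f(5/14) + ...].
Sum ≈ 0.862922.

0.862922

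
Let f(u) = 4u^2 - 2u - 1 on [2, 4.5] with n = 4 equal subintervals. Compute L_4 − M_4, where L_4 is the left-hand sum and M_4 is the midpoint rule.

L_4 = 73.984375.
M_4 = 91.7578125.
L_4 − M_4 = -17.7734375.

-17.7734375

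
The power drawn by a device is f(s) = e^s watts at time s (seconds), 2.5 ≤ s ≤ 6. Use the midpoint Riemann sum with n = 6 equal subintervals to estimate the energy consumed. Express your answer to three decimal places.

Δs = (6 − 2.5)/6 = 7/12.
Midpoints: 67/24, 3.375, 95/24, 109/24, 5.125, 137/24.
f(67/24) ≈ 16.308, f(3.375) ≈ 29.224, f(95/24) ≈ 52.370, f(109/24) ≈ 93.847, f(5.125) ≈ 168.174, f(137/24) ≈ 301.368.
Sum = Δs · [f(67/24) + f(3.375) + f(95/24) + ...].
Sum ≈ 385.754.

385.754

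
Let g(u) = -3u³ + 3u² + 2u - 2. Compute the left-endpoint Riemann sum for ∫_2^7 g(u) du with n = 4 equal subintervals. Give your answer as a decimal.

Δu = (7 − 2)/4 = 1.25.
Left endpoints: 2, 3.25, 4.5, 5.75.
g(2) = -10, g(3.25) = -66.796875, g(4.5) = -205.625, g(5.75) = -461.640625.
Sum = Δu · [g(2) + g(3.25) + g(4.5) + g(5.75)].
Sum = -930.078125.

-930.078125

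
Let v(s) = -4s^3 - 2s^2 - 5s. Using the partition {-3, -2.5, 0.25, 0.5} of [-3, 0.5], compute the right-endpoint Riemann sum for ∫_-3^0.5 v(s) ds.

Subinterval widths: 0.5, 2.75, 0.25.
Right endpoints: -2.5, 0.25, 0.5.
v(-2.5) = 62.5, v(0.25) = -1.4375, v(0.5) = -3.5.
Sum = Σ Δs_i · v(s_i).
Sum = 26.421875.

26.421875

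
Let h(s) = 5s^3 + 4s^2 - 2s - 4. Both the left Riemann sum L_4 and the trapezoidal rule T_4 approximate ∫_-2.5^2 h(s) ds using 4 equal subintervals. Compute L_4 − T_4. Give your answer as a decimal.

L_4 ≈ -69.161133.
T_4 ≈ -12.840820.
L_4 − T_4 = -56.3203125.

-56.3203125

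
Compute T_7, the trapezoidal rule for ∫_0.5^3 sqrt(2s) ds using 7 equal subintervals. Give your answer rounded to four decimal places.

4.5594

Δs = (3 − 0.5)/7 = 5/14.
f(0.5) ≈ 1.0000, f(6/7) ≈ 1.3093, f(17/14) ≈ 1.5584, f(11/7) ≈ 1.7728, f(27/14) ≈ 1.9640, f(16/7) ≈ 2.1381, f(37/14) ≈ 2.2991, f(3) ≈ 2.4495.
T_7 = (Δs/2)·[f(s_0) + 2f(s_1) + ... + 2f(s_{6}) + f(s_7)].
Sum ≈ 4.5594.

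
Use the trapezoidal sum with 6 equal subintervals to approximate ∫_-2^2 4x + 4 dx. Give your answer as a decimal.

Δx = (2 − (-2))/6 = 2/3.
f(-2) = -4, f(-4/3) = -4/3, f(-2/3) = 4/3, f(0) = 4, f(2/3) = 20/3, f(4/3) = 28/3, f(2) = 12.
T_6 = (Δx/2)·[f(x_0) + 2f(x_1) + ... + 2f(x_{5}) + f(x_6)].
Sum = 16.

16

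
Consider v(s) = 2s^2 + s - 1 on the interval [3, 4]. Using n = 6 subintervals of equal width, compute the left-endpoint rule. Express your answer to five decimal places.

Δs = (4 − 3)/6 = 1/6.
Left endpoints: 3, 19/6, 10/3, 3.5, 11/3, 23/6.
v(3) = 20, v(19/6) = 200/9, v(10/3) = 221/9, v(3.5) = 27, v(11/3) = 266/9, v(23/6) = 290/9.
Sum = Δs · [v(3) + v(19/6) + v(10/3) + ...].
Sum ≈ 25.92593.

25.92593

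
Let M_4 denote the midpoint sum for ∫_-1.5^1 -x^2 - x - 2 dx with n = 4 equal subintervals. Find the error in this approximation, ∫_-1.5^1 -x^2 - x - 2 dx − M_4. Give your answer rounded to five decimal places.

Exact integral: ∫_-1.5^1 f(x) dx ≈ -5.8333333.
M_4 ≈ -5.7519531.
Error ≈ -5.8333333 − (-5.7519531) ≈ -0.08138.

-0.08138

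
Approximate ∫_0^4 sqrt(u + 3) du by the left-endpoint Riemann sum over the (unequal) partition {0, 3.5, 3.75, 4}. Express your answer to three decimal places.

Subinterval widths: 3.5, 0.25, 0.25.
Left endpoints: 0, 3.5, 3.75.
f(0) ≈ 1.732, f(3.5) ≈ 2.550, f(3.75) ≈ 2.598.
Sum = Σ Δu_i · f(u_i).
Sum ≈ 7.349.

7.349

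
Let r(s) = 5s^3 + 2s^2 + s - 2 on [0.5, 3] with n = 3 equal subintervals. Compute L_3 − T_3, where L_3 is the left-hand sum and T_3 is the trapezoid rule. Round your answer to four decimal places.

L_3 ≈ 62.314815.
T_3 ≈ 126.637731.
L_3 − T_3 ≈ -64.3229.

-64.3229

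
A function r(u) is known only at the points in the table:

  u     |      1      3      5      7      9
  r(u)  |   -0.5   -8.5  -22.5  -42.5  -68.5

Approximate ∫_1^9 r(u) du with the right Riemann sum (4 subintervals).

-284

Δu = 2.
Sum = 2·[(-8.5) + (-22.5) + (-42.5) + (-68.5)] = -284.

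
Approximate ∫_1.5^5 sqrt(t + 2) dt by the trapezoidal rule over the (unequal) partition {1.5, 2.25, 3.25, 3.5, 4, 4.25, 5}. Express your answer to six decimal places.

Subinterval widths: 0.75, 1, 0.25, 0.5, 0.25, 0.75.
f(1.5) ≈ 1.870829, f(2.25) ≈ 2.061553, f(3.25) ≈ 2.291288, f(3.5) ≈ 2.345208, f(4) ≈ 2.449490, f(4.25) ≈ 2.500000, f(5) ≈ 2.645751.
On each subinterval the trapezoid contributes (Δt_i/2)·[f(t_{i-1}) + f(t_i)].
Sum ≈ 7.977643.

7.977643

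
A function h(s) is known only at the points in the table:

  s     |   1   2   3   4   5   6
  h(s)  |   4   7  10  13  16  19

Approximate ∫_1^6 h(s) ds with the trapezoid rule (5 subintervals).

Δs = 1.
T_5 = (1/2)·[4 + 2·7 + 2·10 + 2·13 + 2·16 + 19] = 57.5.

57.5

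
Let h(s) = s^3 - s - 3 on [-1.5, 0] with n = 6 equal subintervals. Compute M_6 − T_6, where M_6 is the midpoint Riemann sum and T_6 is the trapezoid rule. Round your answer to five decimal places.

M_6 ≈ -4.6230469.
T_6 = -4.67578125.
M_6 − T_6 ≈ 0.05273.

0.05273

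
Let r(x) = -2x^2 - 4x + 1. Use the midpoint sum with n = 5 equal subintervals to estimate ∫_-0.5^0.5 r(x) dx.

0.84

Δx = (0.5 − (-0.5))/5 = 0.2.
Midpoints: -0.4, -0.2, 0, 0.2, 0.4.
r(-0.4) = 2.28, r(-0.2) = 1.72, r(0) = 1, r(0.2) = 0.12, r(0.4) = -0.92.
Sum = Δx · [r(-0.4) + r(-0.2) + r(0) + r(0.2) + r(0.4)].
Sum = 0.84.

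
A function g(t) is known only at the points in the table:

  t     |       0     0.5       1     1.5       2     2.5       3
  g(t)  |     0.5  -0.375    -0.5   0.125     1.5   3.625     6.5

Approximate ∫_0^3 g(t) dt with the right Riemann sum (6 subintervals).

Δt = 0.5.
Sum = 0.5·[(-0.375) + (-0.5) + 0.125 + 1.5 + 3.625 + 6.5] = 5.4375.

5.4375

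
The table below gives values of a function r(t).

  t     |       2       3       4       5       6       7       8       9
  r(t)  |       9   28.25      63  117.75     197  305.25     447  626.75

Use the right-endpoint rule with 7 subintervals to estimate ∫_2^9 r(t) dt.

1785

Δt = 1.
Sum = 1·[28.25 + 63 + 117.75 + 197 + 305.25 + 447 + 626.75] = 1785.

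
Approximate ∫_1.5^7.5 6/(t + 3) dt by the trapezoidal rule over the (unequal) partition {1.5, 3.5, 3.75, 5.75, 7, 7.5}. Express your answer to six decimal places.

Subinterval widths: 2, 0.25, 2, 1.25, 0.5.
f(1.5) = 4/3, f(3.5) = 12/13, f(3.75) = 8/9, f(5.75) = 24/35, f(7) = 0.6, f(7.5) = 4/7.
On each subinterval the trapezoid contributes (Δt_i/2)·[f(t_{i-1}) + f(t_i)].
Sum ≈ 5.153938.

5.153938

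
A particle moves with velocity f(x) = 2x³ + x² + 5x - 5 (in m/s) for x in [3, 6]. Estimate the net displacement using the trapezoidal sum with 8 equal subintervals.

Δx = (6 − 3)/8 = 0.375.
f(3) = 73, f(3.375) = 100.15234375, f(3.75) = 133.28125, f(4.125) = 173.01953125, f(4.5) = 220, f(4.875) = 274.85546875, f(5.25) = 338.21875, f(5.625) = 410.72265625, f(6) = 493.
T_8 = (Δx/2)·[f(x_0) + 2f(x_1) + ... + 2f(x_{7}) + f(x_8)].
Sum = 724.96875.

724.96875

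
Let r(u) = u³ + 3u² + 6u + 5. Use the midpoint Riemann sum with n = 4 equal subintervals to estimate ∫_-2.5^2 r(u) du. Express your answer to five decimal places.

32.54150

Δu = (2 − (-2.5))/4 = 1.125.
Midpoints: -1.9375, -0.8125, 0.3125, 1.4375.
r(-1.9375) = -10799/4096, r(-0.8125) = 6427/4096, r(0.3125) = 29485/4096, r(1.4375) = 93367/4096.
Sum = Δu · [r(-1.9375) + r(-0.8125) + r(0.3125) + r(1.4375)].
Sum ≈ 32.54150.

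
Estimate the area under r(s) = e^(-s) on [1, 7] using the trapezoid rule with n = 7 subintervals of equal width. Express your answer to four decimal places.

0.3892

Δs = (7 − 1)/7 = 6/7.
r(1) ≈ 0.3679, r(13/7) ≈ 0.1561, r(19/7) ≈ 0.0663, r(25/7) ≈ 0.0281, r(31/7) ≈ 0.0119, r(37/7) ≈ 0.0051, r(43/7) ≈ 0.0021, r(7) ≈ 0.0009.
T_7 = (Δs/2)·[r(s_0) + 2r(s_1) + ... + 2r(s_{6}) + r(s_7)].
Sum ≈ 0.3892.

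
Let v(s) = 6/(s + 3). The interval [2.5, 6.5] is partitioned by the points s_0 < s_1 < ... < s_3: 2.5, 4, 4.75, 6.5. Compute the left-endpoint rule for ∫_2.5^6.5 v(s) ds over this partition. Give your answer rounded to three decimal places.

Subinterval widths: 1.5, 0.75, 1.75.
Left endpoints: 2.5, 4, 4.75.
v(2.5) = 12/11, v(4) = 6/7, v(4.75) = 24/31.
Sum = Σ Δs_i · v(s_i).
Sum ≈ 3.634.

3.634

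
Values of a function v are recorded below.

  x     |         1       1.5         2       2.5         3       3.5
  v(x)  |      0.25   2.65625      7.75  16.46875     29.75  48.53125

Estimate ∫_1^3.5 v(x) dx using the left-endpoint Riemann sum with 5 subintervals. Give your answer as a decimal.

28.4375

Δx = 0.5.
Sum = 0.5·[0.25 + 2.65625 + 7.75 + 16.46875 + 29.75] = 28.4375.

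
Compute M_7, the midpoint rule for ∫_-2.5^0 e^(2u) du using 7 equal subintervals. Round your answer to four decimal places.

Δu = (0 − (-2.5))/7 = 5/14.
Midpoints: -65/28, -55/28, -45/28, -1.25, -25/28, -15/28, -5/28.
f(-65/28) ≈ 0.0096, f(-55/28) ≈ 0.0197, f(-45/28) ≈ 0.0402, f(-1.25) ≈ 0.0821, f(-25/28) ≈ 0.1677, f(-15/28) ≈ 0.3425, f(-5/28) ≈ 0.6997.
Sum = Δu · [f(-65/28) + f(-55/28) + f(-45/28) + ...].
Sum ≈ 0.4862.

0.4862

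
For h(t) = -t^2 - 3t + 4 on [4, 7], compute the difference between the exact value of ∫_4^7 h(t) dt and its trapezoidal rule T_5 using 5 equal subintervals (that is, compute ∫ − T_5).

0.18

Exact integral: ∫_4^7 h(t) dt = -130.5.
T_5 = -130.68.
Error = -130.5 − (-130.68) = 0.18.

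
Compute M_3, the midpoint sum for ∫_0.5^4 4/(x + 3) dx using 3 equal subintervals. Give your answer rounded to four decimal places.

Δx = (4 − 0.5)/3 = 7/6.
Midpoints: 13/12, 2.25, 41/12.
f(13/12) = 48/49, f(2.25) = 16/21, f(41/12) = 48/77.
Sum = Δx · [f(13/12) + f(2.25) + f(41/12)].
Sum ≈ 2.7590.

2.7590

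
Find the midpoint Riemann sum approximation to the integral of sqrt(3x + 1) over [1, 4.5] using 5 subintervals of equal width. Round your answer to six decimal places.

Δx = (4.5 − 1)/5 = 0.7.
Midpoints: 1.35, 2.05, 2.75, 3.45, 4.15.
f(1.35) ≈ 2.247221, f(2.05) ≈ 2.673948, f(2.75) ≈ 3.041381, f(3.45) ≈ 3.368976, f(4.15) ≈ 3.667424.
Sum = Δx · [f(1.35) + f(2.05) + f(2.75) + f(3.45) + f(4.15)].
Sum ≈ 10.499265.

10.499265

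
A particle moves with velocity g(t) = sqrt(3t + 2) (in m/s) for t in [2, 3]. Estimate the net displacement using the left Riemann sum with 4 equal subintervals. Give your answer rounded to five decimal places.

Δt = (3 − 2)/4 = 0.25.
Left endpoints: 2, 2.25, 2.5, 2.75.
g(2) ≈ 2.82843, g(2.25) ≈ 2.95804, g(2.5) ≈ 3.08221, g(2.75) ≈ 3.20156.
Sum = Δt · [g(2) + g(2.25) + g(2.5) + g(2.75)].
Sum ≈ 3.01756.

3.01756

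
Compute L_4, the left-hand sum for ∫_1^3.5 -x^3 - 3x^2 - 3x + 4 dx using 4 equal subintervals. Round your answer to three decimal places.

Δx = (3.5 − 1)/4 = 0.625.
Left endpoints: 1, 1.625, 2.25, 2.875.
f(1) = -3, f(1.625) = -6701/512, f(2.25) = -29.328125, f(2.875) = -27231/512.
Sum = Δx · [f(1) + f(1.625) + f(2.25) + f(2.875)].
Sum ≈ -61.626.

-61.626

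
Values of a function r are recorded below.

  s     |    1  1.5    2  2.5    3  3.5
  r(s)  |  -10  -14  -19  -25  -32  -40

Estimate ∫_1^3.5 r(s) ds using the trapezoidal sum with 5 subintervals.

-57.5

Δs = 0.5.
T_5 = (0.5/2)·[(-10) + 2·(-14) + 2·(-19) + 2·(-25) + 2·(-32) + (-40)] = -57.5.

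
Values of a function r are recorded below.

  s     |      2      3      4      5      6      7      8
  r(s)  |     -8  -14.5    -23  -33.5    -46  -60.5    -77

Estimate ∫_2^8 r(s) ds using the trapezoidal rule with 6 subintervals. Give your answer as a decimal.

Δs = 1.
T_6 = (1/2)·[(-8) + 2·(-14.5) + 2·(-23) + 2·(-33.5) + 2·(-46) + 2·(-60.5) + (-77)] = -220.

-220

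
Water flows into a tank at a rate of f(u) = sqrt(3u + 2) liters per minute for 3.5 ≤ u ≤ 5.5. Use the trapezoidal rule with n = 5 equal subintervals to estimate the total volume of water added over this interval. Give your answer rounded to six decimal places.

7.860623

Δu = (5.5 − 3.5)/5 = 0.4.
f(3.5) ≈ 3.535534, f(3.9) ≈ 3.701351, f(4.3) ≈ 3.860052, f(4.7) ≈ 4.012481, f(5.1) ≈ 4.159327, f(5.5) ≈ 4.301163.
T_5 = (Δu/2)·[f(u_0) + 2f(u_1) + ... + 2f(u_{4}) + f(u_5)].
Sum ≈ 7.860623.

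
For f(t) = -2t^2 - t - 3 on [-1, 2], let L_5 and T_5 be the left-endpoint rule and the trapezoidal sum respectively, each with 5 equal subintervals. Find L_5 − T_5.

L_5 = -14.16.
T_5 = -16.86.
L_5 − T_5 = 2.7.

2.7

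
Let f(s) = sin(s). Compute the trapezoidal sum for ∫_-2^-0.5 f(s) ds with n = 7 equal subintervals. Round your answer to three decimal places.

-1.289

Δs = (-0.5 − (-2))/7 = 3/14.
f(-2) ≈ -0.909, f(-25/14) ≈ -0.977, f(-11/7) ≈ -1.000, f(-19/14) ≈ -0.977, f(-8/7) ≈ -0.910, f(-13/14) ≈ -0.801, f(-5/7) ≈ -0.655, f(-0.5) ≈ -0.479.
T_7 = (Δs/2)·[f(s_0) + 2f(s_1) + ... + 2f(s_{6}) + f(s_7)].
Sum ≈ -1.289.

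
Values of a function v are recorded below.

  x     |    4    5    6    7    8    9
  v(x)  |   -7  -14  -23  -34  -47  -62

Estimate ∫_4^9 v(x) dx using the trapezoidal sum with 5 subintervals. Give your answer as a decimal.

-152.5

Δx = 1.
T_5 = (1/2)·[(-7) + 2·(-14) + 2·(-23) + 2·(-34) + 2·(-47) + (-62)] = -152.5.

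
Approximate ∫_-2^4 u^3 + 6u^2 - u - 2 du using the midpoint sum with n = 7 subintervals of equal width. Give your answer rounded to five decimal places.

Δu = (4 − (-2))/7 = 6/7.
Midpoints: -11/7, -5/7, 1/7, 1, 13/7, 19/7, 25/7.
f(-11/7) = 3604/343, f(-5/7) = 484/343, f(1/7) = -692/343, f(1) = 4, f(13/7) = 7972/343, f(19/7) = 20404/343, f(25/7) = 39964/343.
Sum = Δu · [f(-11/7) + f(-5/7) + f(1/7) + ...].
Sum ≈ 182.69388.

182.69388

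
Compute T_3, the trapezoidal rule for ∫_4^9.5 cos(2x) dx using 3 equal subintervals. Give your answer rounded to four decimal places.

0.2068

Δx = (9.5 − 4)/3 = 11/6.
f(4) ≈ -0.1455, f(35/6) ≈ 0.6218, f(23/3) ≈ -0.9306, f(9.5) ≈ 0.9887.
T_3 = (Δx/2)·[f(x_0) + 2f(x_1) + 2f(x_2) + f(x_3)].
Sum ≈ 0.2068.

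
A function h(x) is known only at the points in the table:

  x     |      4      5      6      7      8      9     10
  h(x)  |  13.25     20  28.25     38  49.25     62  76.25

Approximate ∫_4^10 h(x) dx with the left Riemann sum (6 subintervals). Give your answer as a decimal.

Δx = 1.
Sum = 1·[13.25 + 20 + 28.25 + 38 + 49.25 + 62] = 210.75.

210.75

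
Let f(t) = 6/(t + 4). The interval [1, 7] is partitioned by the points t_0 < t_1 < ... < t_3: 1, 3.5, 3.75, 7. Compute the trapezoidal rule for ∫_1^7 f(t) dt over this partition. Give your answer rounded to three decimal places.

Subinterval widths: 2.5, 0.25, 3.25.
f(1) = 1.2, f(3.5) = 0.8, f(3.75) = 24/31, f(7) = 6/11.
On each subinterval the trapezoid contributes (Δt_i/2)·[f(t_{i-1}) + f(t_i)].
Sum ≈ 4.841.

4.841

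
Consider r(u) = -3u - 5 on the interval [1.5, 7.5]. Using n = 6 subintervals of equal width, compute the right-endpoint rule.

Δu = (7.5 − 1.5)/6 = 1.
Right endpoints: 2.5, 3.5, 4.5, 5.5, 6.5, 7.5.
r(2.5) = -12.5, r(3.5) = -15.5, r(4.5) = -18.5, r(5.5) = -21.5, r(6.5) = -24.5, r(7.5) = -27.5.
Sum = Δu · [r(2.5) + r(3.5) + r(4.5) + ...].
Sum = -120.

-120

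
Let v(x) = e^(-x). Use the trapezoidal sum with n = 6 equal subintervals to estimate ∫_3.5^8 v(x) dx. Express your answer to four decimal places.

0.0312

Δx = (8 − 3.5)/6 = 0.75.
v(3.5) ≈ 0.0302, v(4.25) ≈ 0.0143, v(5) ≈ 0.0067, v(5.75) ≈ 0.0032, v(6.5) ≈ 0.0015, v(7.25) ≈ 0.0007, v(8) ≈ 0.0003.
T_6 = (Δx/2)·[v(x_0) + 2v(x_1) + ... + 2v(x_{5}) + v(x_6)].
Sum ≈ 0.0312.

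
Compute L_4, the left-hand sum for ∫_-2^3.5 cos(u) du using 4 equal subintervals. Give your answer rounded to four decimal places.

0.8253

Δu = (3.5 − (-2))/4 = 1.375.
Left endpoints: -2, -0.625, 0.75, 2.125.
f(-2) ≈ -0.4161, f(-0.625) ≈ 0.8110, f(0.75) ≈ 0.7317, f(2.125) ≈ -0.5263.
Sum = Δu · [f(-2) + f(-0.625) + f(0.75) + f(2.125)].
Sum ≈ 0.8253.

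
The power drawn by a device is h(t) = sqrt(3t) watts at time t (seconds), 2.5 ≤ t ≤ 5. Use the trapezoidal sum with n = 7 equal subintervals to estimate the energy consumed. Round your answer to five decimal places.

Δt = (5 − 2.5)/7 = 5/14.
h(2.5) ≈ 2.73861, h(20/7) ≈ 2.92770, h(45/14) ≈ 3.10530, h(25/7) ≈ 3.27327, h(55/14) ≈ 3.43303, h(30/7) ≈ 3.58569, h(65/14) ≈ 3.73210, h(5) ≈ 3.87298.
T_7 = (Δt/2)·[h(t_0) + 2h(t_1) + ... + 2h(t_{6}) + h(t_7)].
Sum ≈ 8.34389.

8.34389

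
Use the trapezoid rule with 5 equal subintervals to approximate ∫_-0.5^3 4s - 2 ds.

10.5

Δs = (3 − (-0.5))/5 = 0.7.
f(-0.5) = -4, f(0.2) = -1.2, f(0.9) = 1.6, f(1.6) = 4.4, f(2.3) = 7.2, f(3) = 10.
T_5 = (Δs/2)·[f(s_0) + 2f(s_1) + ... + 2f(s_{4}) + f(s_5)].
Sum = 10.5.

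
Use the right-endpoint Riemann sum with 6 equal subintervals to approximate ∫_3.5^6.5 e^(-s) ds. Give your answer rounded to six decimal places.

Δs = (6.5 − 3.5)/6 = 0.5.
Right endpoints: 4, 4.5, 5, 5.5, 6, 6.5.
f(4) ≈ 0.018316, f(4.5) ≈ 0.011109, f(5) ≈ 0.006738, f(5.5) ≈ 0.004087, f(6) ≈ 0.002479, f(6.5) ≈ 0.001503.
Sum = Δs · [f(4) + f(4.5) + f(5) + ...].
Sum ≈ 0.022116.

0.022116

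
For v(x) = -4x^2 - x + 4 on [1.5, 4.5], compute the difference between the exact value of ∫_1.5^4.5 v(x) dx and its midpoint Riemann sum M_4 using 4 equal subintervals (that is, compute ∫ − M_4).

-0.5625

Exact integral: ∫_1.5^4.5 v(x) dx = -114.
M_4 = -113.4375.
Error = -114 − (-113.4375) = -0.5625.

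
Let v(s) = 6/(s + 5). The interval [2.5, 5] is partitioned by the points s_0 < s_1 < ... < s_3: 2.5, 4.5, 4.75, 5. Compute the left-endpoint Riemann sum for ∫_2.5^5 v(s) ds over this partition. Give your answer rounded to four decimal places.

Subinterval widths: 2, 0.25, 0.25.
Left endpoints: 2.5, 4.5, 4.75.
v(2.5) = 0.8, v(4.5) = 12/19, v(4.75) = 8/13.
Sum = Σ Δs_i · v(s_i).
Sum ≈ 1.9117.

1.9117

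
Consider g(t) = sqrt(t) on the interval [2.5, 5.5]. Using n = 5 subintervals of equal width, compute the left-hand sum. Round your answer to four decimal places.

5.7316

Δt = (5.5 − 2.5)/5 = 0.6.
Left endpoints: 2.5, 3.1, 3.7, 4.3, 4.9.
g(2.5) ≈ 1.5811, g(3.1) ≈ 1.7607, g(3.7) ≈ 1.9235, g(4.3) ≈ 2.0736, g(4.9) ≈ 2.2136.
Sum = Δt · [g(2.5) + g(3.1) + g(3.7) + g(4.3) + g(4.9)].
Sum ≈ 5.7316.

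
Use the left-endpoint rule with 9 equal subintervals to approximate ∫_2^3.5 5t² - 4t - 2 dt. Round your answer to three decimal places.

35.722

Δt = (3.5 − 2)/9 = 1/6.
Left endpoints: 2, 13/6, 7/3, 2.5, 8/3, 17/6, 3, 19/6, 10/3.
f(2) = 10, f(13/6) = 461/36, f(7/3) = 143/9, f(2.5) = 19.25, f(8/3) = 206/9, f(17/6) = 965/36, f(3) = 31, f(19/6) = 1277/36, f(10/3) = 362/9.
Sum = Δt · [f(2) + f(13/6) + f(7/3) + ...].
Sum ≈ 35.722.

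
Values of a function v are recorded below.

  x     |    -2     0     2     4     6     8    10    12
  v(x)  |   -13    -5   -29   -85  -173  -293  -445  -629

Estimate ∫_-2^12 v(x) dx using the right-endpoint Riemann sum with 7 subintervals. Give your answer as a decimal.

Δx = 2.
Sum = 2·[(-5) + (-29) + (-85) + (-173) + (-293) + (-445) + (-629)] = -3318.

-3318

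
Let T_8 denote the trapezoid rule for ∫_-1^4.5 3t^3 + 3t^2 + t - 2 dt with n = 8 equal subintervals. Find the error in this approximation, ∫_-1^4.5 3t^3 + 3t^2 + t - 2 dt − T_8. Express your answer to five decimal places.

-8.12378

Exact integral: ∫_-1^4.5 f(t) dt = 397.546875.
T_8 ≈ 405.6706543.
Error ≈ 397.546875 − 405.6706543 ≈ -8.12378.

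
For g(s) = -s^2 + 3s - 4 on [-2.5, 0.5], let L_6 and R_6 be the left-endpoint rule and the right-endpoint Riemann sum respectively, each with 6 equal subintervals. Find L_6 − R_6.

L_6 = -30.125.
R_6 = -22.625.
L_6 − R_6 = -7.5.

-7.5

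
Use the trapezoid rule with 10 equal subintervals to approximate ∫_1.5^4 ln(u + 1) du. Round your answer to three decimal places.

Δu = (4 − 1.5)/10 = 0.25.
f(1.5) ≈ 0.916, f(1.75) ≈ 1.012, f(2) ≈ 1.099, f(2.25) ≈ 1.179, f(2.5) ≈ 1.253, f(2.75) ≈ 1.322, f(3) ≈ 1.386, f(3.25) ≈ 1.447, f(3.5) ≈ 1.504, f(3.75) ≈ 1.558, f(4) ≈ 1.609.
T_10 = (Δu/2)·[f(u_0) + 2f(u_1) + ... + 2f(u_{9}) + f(u_10)].
Sum ≈ 3.255.

3.255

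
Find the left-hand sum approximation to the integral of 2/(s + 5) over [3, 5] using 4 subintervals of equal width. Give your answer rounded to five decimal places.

0.45902

Δs = (5 − 3)/4 = 0.5.
Left endpoints: 3, 3.5, 4, 4.5.
f(3) = 0.25, f(3.5) = 4/17, f(4) = 2/9, f(4.5) = 4/19.
Sum = Δs · [f(3) + f(3.5) + f(4) + f(4.5)].
Sum ≈ 0.45902.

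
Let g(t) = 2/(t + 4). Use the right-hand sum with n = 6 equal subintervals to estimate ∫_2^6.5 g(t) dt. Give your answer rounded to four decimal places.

Δt = (6.5 − 2)/6 = 0.75.
Right endpoints: 2.75, 3.5, 4.25, 5, 5.75, 6.5.
g(2.75) = 8/27, g(3.5) = 4/15, g(4.25) = 8/33, g(5) = 2/9, g(5.75) = 8/39, g(6.5) = 4/21.
Sum = Δt · [g(2.75) + g(3.5) + g(4.25) + ...].
Sum ≈ 1.0674.

1.0674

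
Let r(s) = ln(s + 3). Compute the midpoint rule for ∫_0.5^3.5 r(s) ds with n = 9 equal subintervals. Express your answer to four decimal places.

4.7827

Δs = (3.5 − 0.5)/9 = 1/3.
Midpoints: 2/3, 1, 4/3, 5/3, 2, 7/3, 8/3, 3, 10/3.
r(2/3) ≈ 1.2993, r(1) ≈ 1.3863, r(4/3) ≈ 1.4663, r(5/3) ≈ 1.5404, r(2) ≈ 1.6094, r(7/3) ≈ 1.6740, r(8/3) ≈ 1.7346, r(3) ≈ 1.7918, r(10/3) ≈ 1.8458.
Sum = Δs · [r(2/3) + r(1) + r(4/3) + ...].
Sum ≈ 4.7827.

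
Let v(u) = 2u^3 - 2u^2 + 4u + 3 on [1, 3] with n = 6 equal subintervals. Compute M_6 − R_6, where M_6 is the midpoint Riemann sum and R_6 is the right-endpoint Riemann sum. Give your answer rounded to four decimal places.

-7.8889

M_6 ≈ 44.481481.
R_6 ≈ 52.370370.
M_6 − R_6 ≈ -7.8889.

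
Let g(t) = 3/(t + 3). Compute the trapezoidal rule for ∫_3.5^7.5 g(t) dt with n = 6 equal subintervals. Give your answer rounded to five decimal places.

1.44034

Δt = (7.5 − 3.5)/6 = 2/3.
g(3.5) = 6/13, g(25/6) = 18/43, g(29/6) = 18/47, g(5.5) = 6/17, g(37/6) = 18/55, g(41/6) = 18/59, g(7.5) = 2/7.
T_6 = (Δt/2)·[g(t_0) + 2g(t_1) + ... + 2g(t_{5}) + g(t_6)].
Sum ≈ 1.44034.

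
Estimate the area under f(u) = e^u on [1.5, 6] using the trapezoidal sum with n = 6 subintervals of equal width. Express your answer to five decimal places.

417.47475

Δu = (6 − 1.5)/6 = 0.75.
f(1.5) ≈ 4.48169, f(2.25) ≈ 9.48774, f(3) ≈ 20.08554, f(3.75) ≈ 42.52108, f(4.5) ≈ 90.01713, f(5.25) ≈ 190.56627, f(6) ≈ 403.42879.
T_6 = (Δu/2)·[f(u_0) + 2f(u_1) + ... + 2f(u_{5}) + f(u_6)].
Sum ≈ 417.47475.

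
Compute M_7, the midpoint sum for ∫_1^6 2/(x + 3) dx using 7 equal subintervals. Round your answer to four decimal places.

Δx = (6 − 1)/7 = 5/7.
Midpoints: 19/14, 29/14, 39/14, 3.5, 59/14, 69/14, 79/14.
f(19/14) = 28/61, f(29/14) = 28/71, f(39/14) = 28/81, f(3.5) = 4/13, f(59/14) = 28/101, f(69/14) = 28/111, f(79/14) = 28/121.
Sum = Δx · [f(19/14) + f(29/14) + f(39/14) + ...].
Sum ≈ 1.6197.

1.6197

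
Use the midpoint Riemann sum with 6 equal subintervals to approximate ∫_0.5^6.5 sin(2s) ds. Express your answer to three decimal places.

-0.218

Δs = (6.5 − 0.5)/6 = 1.
Midpoints: 1, 2, 3, 4, 5, 6.
f(1) ≈ 0.909, f(2) ≈ -0.757, f(3) ≈ -0.279, f(4) ≈ 0.989, f(5) ≈ -0.544, f(6) ≈ -0.537.
Sum = Δs · [f(1) + f(2) + f(3) + ...].
Sum ≈ -0.218.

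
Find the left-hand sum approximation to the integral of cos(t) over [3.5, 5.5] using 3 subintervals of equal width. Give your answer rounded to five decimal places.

-0.88990

Δt = (5.5 − 3.5)/3 = 2/3.
Left endpoints: 3.5, 25/6, 29/6.
f(3.5) ≈ -0.93646, f(25/6) ≈ -0.51904, f(29/6) ≈ 0.12065.
Sum = Δt · [f(3.5) + f(25/6) + f(29/6)].
Sum ≈ -0.88990.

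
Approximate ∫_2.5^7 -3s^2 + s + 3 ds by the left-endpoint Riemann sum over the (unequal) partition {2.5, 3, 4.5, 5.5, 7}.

Subinterval widths: 0.5, 1.5, 1, 1.5.
Left endpoints: 2.5, 3, 4.5, 5.5.
f(2.5) = -13.25, f(3) = -21, f(4.5) = -53.25, f(5.5) = -82.25.
Sum = Σ Δs_i · f(s_i).
Sum = -214.75.

-214.75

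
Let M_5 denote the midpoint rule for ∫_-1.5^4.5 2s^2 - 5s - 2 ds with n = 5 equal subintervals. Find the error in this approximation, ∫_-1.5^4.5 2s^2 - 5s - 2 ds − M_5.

Exact integral: ∫_-1.5^4.5 f(s) ds = 6.
M_5 = 4.56.
Error = 6 − 4.56 = 1.44.

1.44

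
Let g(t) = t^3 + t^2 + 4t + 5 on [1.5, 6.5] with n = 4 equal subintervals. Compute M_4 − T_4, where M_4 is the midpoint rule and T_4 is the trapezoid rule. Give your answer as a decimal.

M_4 = 631.953125.
T_4 = 657.34375.
M_4 − T_4 = -25.390625.

-25.390625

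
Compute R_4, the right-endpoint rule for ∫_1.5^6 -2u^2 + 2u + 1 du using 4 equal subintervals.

-138.3046875

Δu = (6 − 1.5)/4 = 1.125.
Right endpoints: 2.625, 3.75, 4.875, 6.
f(2.625) = -7.53125, f(3.75) = -19.625, f(4.875) = -36.78125, f(6) = -59.
Sum = Δu · [f(2.625) + f(3.75) + f(4.875) + f(6)].
Sum = -138.3046875.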